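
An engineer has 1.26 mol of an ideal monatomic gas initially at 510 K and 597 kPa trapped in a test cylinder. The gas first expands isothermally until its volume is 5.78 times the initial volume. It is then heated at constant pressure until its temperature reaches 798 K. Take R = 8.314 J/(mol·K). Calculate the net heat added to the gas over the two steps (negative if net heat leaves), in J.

16900 J

V₁ = nRT₁/P₁ = 1.26×8.314×510/597 = 8.95 L.
Step 1 — Isothermal: T stays 510 K; PV = const ⇒ V₂ = 51.7 L, P₂ = 103 kPa.
ΔU = 0 (ideal gas, T constant).
W = nRT ln(V₂/V₁) = 1.26×8.314×510×ln(5.78) = 9370 J.
Q = ΔU + W = 9370 J.
State after step 1: P = 103 kPa, V = 51.7 L, T = 510 K.
Step 2 — Isobaric: P stays 103 kPa; V/T = const ⇒ T₂ = 798 K, V₂ = 80.9 L.
W = PΔV = 103×(80.9−51.7) kPa·L = 3020 J.
ΔU = nCvΔT = 1.26×12.5×(798−510) = 4530 J.
Q = ΔU + W = nCpΔT = 7540 J.
Net over both steps: W = 12400 J, Q = 16900 J, ΔU = 4530 J.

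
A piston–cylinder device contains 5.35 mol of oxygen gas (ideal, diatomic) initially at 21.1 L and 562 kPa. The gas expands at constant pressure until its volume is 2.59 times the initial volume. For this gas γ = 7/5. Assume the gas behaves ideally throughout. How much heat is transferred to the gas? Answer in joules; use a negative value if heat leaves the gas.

66000 J

T₁ = P₁V₁/(nR) = 562×21.1/(5.35×8.314) = 267 K.
Isobaric: P stays 562 kPa; V/T = const ⇒ T₂ = 690 K, V₂ = 54.6 L.
W = PΔV = 562×(54.6−21.1) kPa·L = 18900 J.
ΔU = nCvΔT = 5.35×20.8×(690−267) = 47100 J.
Q = ΔU + W = nCpΔT = 66000 J.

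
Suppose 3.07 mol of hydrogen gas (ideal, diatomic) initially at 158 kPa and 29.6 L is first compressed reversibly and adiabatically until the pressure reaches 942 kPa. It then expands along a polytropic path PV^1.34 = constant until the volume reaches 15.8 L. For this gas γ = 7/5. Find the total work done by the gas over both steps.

T₁ = P₁V₁/(nR) = 158×29.6/(3.07×8.314) = 183 K.
Step 1 — Adiabatic: T₂/T₁ = (P₂/P₁)^((γ−1)/γ) ⇒ T₂ = 183×(5.96)^0.286 = 305 K; V₂ = 8.27 L.
ΔU = nCvΔT = 3.07×20.8×(305−183) = 7780 J.
Q = 0 for an adiabatic process, so W = −ΔU = -7780 J.
State after step 1: P = 942 kPa, V = 8.27 L, T = 305 K.
Step 2 — Polytropic n=1.34: T₂ = T₁(V₁/V₂)^(n−1) = 305×(0.523)^0.34 = 245 K; P₂ = P₁(V₁/V₂)^n = 396 kPa.
W = (P₁V₁−P₂V₂)/(n−1) = (942×8.27−396×15.8)/0.34 = 4530 J.
ΔU = nCvΔT = 3.07×20.8×(245−305) = -3850 J.
Q = ΔU + W = 679 J.
Net over both steps: W = -3250 J, Q = 679 J, ΔU = 3930 J.

-3250 J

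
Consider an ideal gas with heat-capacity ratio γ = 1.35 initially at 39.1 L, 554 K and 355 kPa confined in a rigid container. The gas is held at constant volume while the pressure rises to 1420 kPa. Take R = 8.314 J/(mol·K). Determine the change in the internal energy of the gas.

119000 J

n = P₁V₁/(RT₁) = 355×39.1/(8.314×554) = 3.01 mol.
Isochoric: V stays 39.1 L; P/T = const ⇒ T₂ = 2220 K, P₂ = 1420 kPa.
For an ideal gas ΔU = nCvΔT with Cv = R/(γ−1) = 23.8 J/(mol·K).
ΔU = 3.01×23.8×(2220−554) = 119000 J.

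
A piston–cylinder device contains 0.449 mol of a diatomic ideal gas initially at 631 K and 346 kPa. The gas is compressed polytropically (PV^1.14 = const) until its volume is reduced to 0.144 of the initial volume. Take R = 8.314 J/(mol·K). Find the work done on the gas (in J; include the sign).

V₁ = nRT₁/P₁ = 0.449×8.314×631/346 = 6.81 L.
Polytropic n=1.14: T₂ = T₁(V₁/V₂)^(n−1) = 631×(6.94)^0.14 = 828 K; P₂ = P₁(V₁/V₂)^n = 3150 kPa.
W = (P₁V₁−P₂V₂)/(n−1) = (346×6.81−3150×0.980)/0.14 = -5240 J.
Work done on the gas = −W_by = 5240 J.

5240 J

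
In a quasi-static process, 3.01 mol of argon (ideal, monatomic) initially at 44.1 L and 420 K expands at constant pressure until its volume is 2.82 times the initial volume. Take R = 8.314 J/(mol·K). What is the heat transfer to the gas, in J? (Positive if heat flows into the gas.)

P₁ = nRT₁/V₁ = 3.01×8.314×420/44.1 = 238 kPa.
Isobaric: P stays 238 kPa; V/T = const ⇒ T₂ = 1180 K, V₂ = 124 L.
W = PΔV = 238×(124−44.1) kPa·L = 19100 J.
ΔU = nCvΔT = 3.01×12.5×(1180−420) = 28700 J.
Q = ΔU + W = nCpΔT = 47800 J.

47800 J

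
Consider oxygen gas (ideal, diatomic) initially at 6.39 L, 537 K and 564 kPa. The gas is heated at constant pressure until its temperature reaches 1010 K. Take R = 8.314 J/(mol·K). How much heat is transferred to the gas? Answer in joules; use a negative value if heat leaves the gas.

n = P₁V₁/(RT₁) = 564×6.39/(8.314×537) = 0.807 mol.
Isobaric: P stays 564 kPa; V/T = const ⇒ T₂ = 1010 K, V₂ = 12.0 L.
W = PΔV = 564×(12.0−6.39) kPa·L = 3170 J.
ΔU = nCvΔT = 0.807×20.8×(1010−537) = 7940 J.
Q = ΔU + W = nCpΔT = 11100 J.

11100 J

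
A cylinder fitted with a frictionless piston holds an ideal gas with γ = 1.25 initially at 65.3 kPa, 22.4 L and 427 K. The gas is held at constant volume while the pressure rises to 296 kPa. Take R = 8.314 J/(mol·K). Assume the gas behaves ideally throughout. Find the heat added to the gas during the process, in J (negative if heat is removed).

20700 J

n = P₁V₁/(RT₁) = 65.3×22.4/(8.314×427) = 0.412 mol.
Isochoric: V stays 22.4 L; P/T = const ⇒ T₂ = 1940 K, P₂ = 296 kPa.
W = 0 (no volume change).
ΔU = nCvΔT = 0.412×33.3×(1940−427) = 20700 J.
Q = ΔU = 20700 J.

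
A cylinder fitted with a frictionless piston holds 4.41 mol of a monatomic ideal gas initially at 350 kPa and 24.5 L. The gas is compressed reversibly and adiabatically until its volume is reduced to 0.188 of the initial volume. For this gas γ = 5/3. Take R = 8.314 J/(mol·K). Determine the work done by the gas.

-26300 J

T₁ = P₁V₁/(nR) = 350×24.5/(4.41×8.314) = 234 K.
Adiabatic: TV^(γ−1) = const ⇒ T₂ = 234×(5.32)^0.667 = 713 K; PV^γ = const ⇒ P₂ = 5670 kPa.
ΔU = nCvΔT = 4.41×12.5×(713−234) = 26300 J.
Q = 0 for an adiabatic process, so W = −ΔU = -26300 J.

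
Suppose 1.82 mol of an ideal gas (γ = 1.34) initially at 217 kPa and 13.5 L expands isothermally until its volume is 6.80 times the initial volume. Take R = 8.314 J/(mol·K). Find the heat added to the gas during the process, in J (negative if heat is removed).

5620 J

T₁ = P₁V₁/(nR) = 217×13.5/(1.82×8.314) = 194 K.
Isothermal: T stays 194 K; PV = const ⇒ V₂ = 91.8 L, P₂ = 31.9 kPa.
ΔU = 0 (ideal gas, T constant).
W = nRT ln(V₂/V₁) = 1.82×8.314×194×ln(6.80) = 5620 J.
Q = ΔU + W = 5620 J.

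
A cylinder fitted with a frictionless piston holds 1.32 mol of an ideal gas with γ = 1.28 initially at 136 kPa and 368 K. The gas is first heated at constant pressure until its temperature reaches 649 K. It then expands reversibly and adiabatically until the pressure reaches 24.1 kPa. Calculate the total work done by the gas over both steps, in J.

11100 J

V₁ = nRT₁/P₁ = 1.32×8.314×368/136 = 29.7 L.
Step 1 — Isobaric: P stays 136 kPa; V/T = const ⇒ T₂ = 649 K, V₂ = 52.4 L.
W = PΔV = 136×(52.4−29.7) kPa·L = 3080 J.
ΔU = nCvΔT = 1.32×29.7×(649−368) = 11000 J.
Q = ΔU + W = nCpΔT = 14100 J.
State after step 1: P = 136 kPa, V = 52.4 L, T = 649 K.
Step 2 — Adiabatic: T₂/T₁ = (P₂/P₁)^((γ−1)/γ) ⇒ T₂ = 649×(0.177)^0.219 = 444 K; V₂ = 202 L.
ΔU = nCvΔT = 1.32×29.7×(444−649) = -8020 J.
Q = 0 for an adiabatic process, so W = −ΔU = 8020 J.
Net over both steps: W = 11100 J, Q = 14100 J, ΔU = 3000 J.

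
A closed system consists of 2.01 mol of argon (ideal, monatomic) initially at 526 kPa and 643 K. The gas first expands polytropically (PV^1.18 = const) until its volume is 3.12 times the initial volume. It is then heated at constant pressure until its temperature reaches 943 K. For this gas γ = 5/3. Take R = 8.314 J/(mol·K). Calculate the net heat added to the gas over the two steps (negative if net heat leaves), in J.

V₁ = nRT₁/P₁ = 2.01×8.314×643/526 = 20.4 L.
Step 1 — Polytropic n=1.18: T₂ = T₁(V₁/V₂)^(n−1) = 643×(0.321)^0.18 = 524 K; P₂ = P₁(V₁/V₂)^n = 137 kPa.
W = (P₁V₁−P₂V₂)/(n−1) = (526×20.4−137×63.7)/0.18 = 11100 J.
ΔU = nCvΔT = 2.01×12.5×(524−643) = -2980 J.
Q = ΔU + W = 8070 J.
State after step 1: P = 137 kPa, V = 63.7 L, T = 524 K.
Step 2 — Isobaric: P stays 137 kPa; V/T = const ⇒ T₂ = 943 K, V₂ = 115 L.
W = PΔV = 137×(115−63.7) kPa·L = 7000 J.
ΔU = nCvΔT = 2.01×12.5×(943−524) = 10500 J.
Q = ΔU + W = nCpΔT = 17500 J.
Net over both steps: W = 18100 J, Q = 25600 J, ΔU = 7520 J.

25600 J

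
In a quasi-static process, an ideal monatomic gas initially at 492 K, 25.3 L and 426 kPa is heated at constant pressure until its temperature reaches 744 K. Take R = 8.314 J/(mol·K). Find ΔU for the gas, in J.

n = P₁V₁/(RT₁) = 426×25.3/(8.314×492) = 2.63 mol.
Isobaric: P stays 426 kPa; V/T = const ⇒ T₂ = 744 K, V₂ = 38.3 L.
For an ideal gas ΔU = nCvΔT with Cv = (3/2)R = 12.5 J/(mol·K).
ΔU = 2.63×12.5×(744−492) = 8280 J.

8280 J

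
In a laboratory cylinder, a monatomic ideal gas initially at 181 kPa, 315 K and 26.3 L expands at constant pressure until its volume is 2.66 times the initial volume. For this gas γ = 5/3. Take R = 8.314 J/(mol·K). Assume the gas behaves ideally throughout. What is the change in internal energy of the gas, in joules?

n = P₁V₁/(RT₁) = 181×26.3/(8.314×315) = 1.82 mol.
Isobaric: P stays 181 kPa; V/T = const ⇒ T₂ = 838 K, V₂ = 70.0 L.
For an ideal gas ΔU = nCvΔT with Cv = (3/2)R = 12.5 J/(mol·K).
ΔU = 1.82×12.5×(838−315) = 11900 J.

11900 J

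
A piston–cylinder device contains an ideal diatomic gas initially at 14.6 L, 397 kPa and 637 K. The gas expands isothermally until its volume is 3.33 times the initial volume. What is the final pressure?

Isothermal: T stays 637 K; PV = const ⇒ V₂ = 48.6 L, P₂ = 119 kPa.

119 kPa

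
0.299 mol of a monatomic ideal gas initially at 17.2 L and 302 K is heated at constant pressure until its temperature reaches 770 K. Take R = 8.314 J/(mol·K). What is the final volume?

P₁ = nRT₁/V₁ = 0.299×8.314×302/17.2 = 43.6 kPa.
Isobaric: P stays 43.6 kPa; V/T = const ⇒ T₂ = 770 K, V₂ = 43.9 L.

43.9 L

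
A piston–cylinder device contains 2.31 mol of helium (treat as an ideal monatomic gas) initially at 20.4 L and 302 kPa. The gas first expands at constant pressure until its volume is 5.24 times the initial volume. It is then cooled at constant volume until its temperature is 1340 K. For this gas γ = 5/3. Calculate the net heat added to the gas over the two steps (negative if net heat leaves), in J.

55500 J

T₁ = P₁V₁/(nR) = 302×20.4/(2.31×8.314) = 321 K.
Step 1 — Isobaric: P stays 302 kPa; V/T = const ⇒ T₂ = 1680 K, V₂ = 107 L.
W = PΔV = 302×(107−20.4) kPa·L = 26100 J.
ΔU = nCvΔT = 2.31×12.5×(1680−321) = 39200 J.
Q = ΔU + W = nCpΔT = 65300 J.
State after step 1: P = 302 kPa, V = 107 L, T = 1680 K.
Step 2 — Isochoric: V stays 107 L; P/T = const ⇒ T₂ = 1340 K, P₂ = 241 kPa.
W = 0 (no volume change).
ΔU = nCvΔT = 2.31×12.5×(1340−1680) = -9820 J.
Q = ΔU = -9820 J.
Net over both steps: W = 26100 J, Q = 55500 J, ΔU = 29400 J.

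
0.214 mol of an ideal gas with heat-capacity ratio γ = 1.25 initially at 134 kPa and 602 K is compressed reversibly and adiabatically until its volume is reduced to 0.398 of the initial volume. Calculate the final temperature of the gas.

758 K

V₁ = nRT₁/P₁ = 0.214×8.314×602/134 = 7.99 L.
Adiabatic: TV^(γ−1) = const ⇒ T₂ = 602×(2.51)^0.250 = 758 K; PV^γ = const ⇒ P₂ = 424 kPa.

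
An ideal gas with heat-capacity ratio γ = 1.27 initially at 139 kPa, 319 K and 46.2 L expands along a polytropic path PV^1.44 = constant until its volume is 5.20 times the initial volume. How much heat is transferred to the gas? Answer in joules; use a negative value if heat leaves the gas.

n = P₁V₁/(RT₁) = 139×46.2/(8.314×319) = 2.42 mol.
Polytropic n=1.44: T₂ = T₁(V₁/V₂)^(n−1) = 319×(0.192)^0.44 = 154 K; P₂ = P₁(V₁/V₂)^n = 12.9 kPa.
W = (P₁V₁−P₂V₂)/(n−1) = (139×46.2−12.9×240)/0.44 = 7530 J.
ΔU = nCvΔT = 2.42×30.8×(154−319) = -12300 J.
Q = ΔU + W = -4740 J.

-4740 J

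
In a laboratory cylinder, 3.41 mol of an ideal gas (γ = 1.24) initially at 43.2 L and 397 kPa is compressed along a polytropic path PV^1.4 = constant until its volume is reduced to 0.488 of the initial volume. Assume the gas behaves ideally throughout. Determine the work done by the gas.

-14300 J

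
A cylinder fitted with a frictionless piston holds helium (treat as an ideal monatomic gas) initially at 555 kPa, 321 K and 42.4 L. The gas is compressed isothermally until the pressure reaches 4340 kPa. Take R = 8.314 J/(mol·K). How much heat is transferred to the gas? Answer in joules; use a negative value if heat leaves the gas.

n = P₁V₁/(RT₁) = 555×42.4/(8.314×321) = 8.82 mol.
Isothermal: T stays 321 K; PV = const ⇒ V₂ = 5.42 L, P₂ = 4340 kPa.
ΔU = 0 (ideal gas, T constant).
W = nRT ln(V₂/V₁) = 8.82×8.314×321×ln(0.128) = -48400 J.
Q = ΔU + W = -48400 J.

-48400 J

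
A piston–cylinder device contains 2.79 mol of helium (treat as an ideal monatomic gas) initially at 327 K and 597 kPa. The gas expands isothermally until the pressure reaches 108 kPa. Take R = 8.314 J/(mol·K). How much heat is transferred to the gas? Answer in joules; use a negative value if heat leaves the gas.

V₁ = nRT₁/P₁ = 2.79×8.314×327/597 = 12.7 L.
Isothermal: T stays 327 K; PV = const ⇒ V₂ = 70.2 L, P₂ = 108 kPa.
ΔU = 0 (ideal gas, T constant).
W = nRT ln(V₂/V₁) = 2.79×8.314×327×ln(5.53) = 13000 J.
Q = ΔU + W = 13000 J.

13000 J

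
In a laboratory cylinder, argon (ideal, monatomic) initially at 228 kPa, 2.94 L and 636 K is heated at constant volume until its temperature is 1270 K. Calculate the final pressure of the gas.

Isochoric: V stays 2.94 L; P/T = const ⇒ T₂ = 1270 K, P₂ = 455 kPa.

455 kPa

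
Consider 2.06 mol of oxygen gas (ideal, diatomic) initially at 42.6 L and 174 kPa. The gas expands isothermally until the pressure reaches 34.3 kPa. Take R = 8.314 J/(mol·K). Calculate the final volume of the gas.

216 L

T₁ = P₁V₁/(nR) = 174×42.6/(2.06×8.314) = 433 K.
Isothermal: T stays 433 K; PV = const ⇒ V₂ = 216 L, P₂ = 34.3 kPa.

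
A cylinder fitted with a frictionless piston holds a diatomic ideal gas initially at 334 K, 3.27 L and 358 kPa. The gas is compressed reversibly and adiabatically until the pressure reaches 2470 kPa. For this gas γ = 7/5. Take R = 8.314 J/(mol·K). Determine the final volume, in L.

0.823 L

Adiabatic: T₂/T₁ = (P₂/P₁)^((γ−1)/γ) ⇒ T₂ = 334×(6.90)^0.286 = 580 K; V₂ = 0.823 L.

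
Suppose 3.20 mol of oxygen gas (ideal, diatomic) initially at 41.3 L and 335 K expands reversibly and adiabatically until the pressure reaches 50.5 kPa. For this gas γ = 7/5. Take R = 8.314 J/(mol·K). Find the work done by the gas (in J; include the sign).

7570 J

P₁ = nRT₁/V₁ = 3.20×8.314×335/41.3 = 216 kPa.
Adiabatic: T₂/T₁ = (P₂/P₁)^((γ−1)/γ) ⇒ T₂ = 335×(0.234)^0.286 = 221 K; V₂ = 117 L.
ΔU = nCvΔT = 3.20×20.8×(221−335) = -7570 J.
Q = 0 for an adiabatic process, so W = −ΔU = 7570 J.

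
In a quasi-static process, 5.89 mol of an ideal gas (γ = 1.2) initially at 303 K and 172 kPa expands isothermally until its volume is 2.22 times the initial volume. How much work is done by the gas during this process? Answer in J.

V₁ = nRT₁/P₁ = 5.89×8.314×303/172 = 86.3 L.
Isothermal: T stays 303 K; PV = const ⇒ V₂ = 192 L, P₂ = 77.5 kPa.
W = nRT ln(V₂/V₁) = 5.89×8.314×303×ln(2.22) = 11800 J.

11800 J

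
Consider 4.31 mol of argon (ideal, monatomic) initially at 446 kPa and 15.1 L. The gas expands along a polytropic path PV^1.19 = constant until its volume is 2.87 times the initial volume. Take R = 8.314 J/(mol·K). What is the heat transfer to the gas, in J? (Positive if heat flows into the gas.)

T₁ = P₁V₁/(nR) = 446×15.1/(4.31×8.314) = 188 K.
Polytropic n=1.19: T₂ = T₁(V₁/V₂)^(n−1) = 188×(0.348)^0.19 = 154 K; P₂ = P₁(V₁/V₂)^n = 127 kPa.
W = (P₁V₁−P₂V₂)/(n−1) = (446×15.1−127×43.3)/0.19 = 6430 J.
ΔU = nCvΔT = 4.31×12.5×(154−188) = -1830 J.
Q = ΔU + W = 4600 J.

4600 J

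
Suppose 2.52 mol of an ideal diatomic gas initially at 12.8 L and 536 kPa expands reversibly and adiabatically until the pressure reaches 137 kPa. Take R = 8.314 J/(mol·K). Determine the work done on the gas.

T₁ = P₁V₁/(nR) = 536×12.8/(2.52×8.314) = 327 K.
Adiabatic: T₂/T₁ = (P₂/P₁)^((γ−1)/γ) ⇒ T₂ = 327×(0.256)^0.286 = 222 K; V₂ = 33.9 L.
ΔU = nCvΔT = 2.52×20.8×(222−327) = -5540 J.
Q = 0 for an adiabatic process, so W = −ΔU = 5540 J.
Work done on the gas = −W_by = -5540 J.

-5540 J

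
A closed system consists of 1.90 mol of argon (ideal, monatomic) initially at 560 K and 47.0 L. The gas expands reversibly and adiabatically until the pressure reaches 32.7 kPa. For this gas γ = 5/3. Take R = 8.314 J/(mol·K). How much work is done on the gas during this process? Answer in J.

P₁ = nRT₁/V₁ = 1.90×8.314×560/47.0 = 188 kPa.
Adiabatic: T₂/T₁ = (P₂/P₁)^((γ−1)/γ) ⇒ T₂ = 560×(0.174)^0.400 = 278 K; V₂ = 134 L.
ΔU = nCvΔT = 1.90×12.5×(278−560) = -6680 J.
Q = 0 for an adiabatic process, so W = −ΔU = 6680 J.
Work done on the gas = −W_by = -6680 J.

-6680 J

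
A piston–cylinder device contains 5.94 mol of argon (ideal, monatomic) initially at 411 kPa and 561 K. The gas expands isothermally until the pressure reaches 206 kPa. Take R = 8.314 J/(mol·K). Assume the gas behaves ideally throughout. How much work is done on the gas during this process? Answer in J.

V₁ = nRT₁/P₁ = 5.94×8.314×561/411 = 67.4 L.
Isothermal: T stays 561 K; PV = const ⇒ V₂ = 134 L, P₂ = 206 kPa.
W = nRT ln(V₂/V₁) = 5.94×8.314×561×ln(2.00) = 19100 J.
Work done on the gas = −W_by = -19100 J.

-19100 J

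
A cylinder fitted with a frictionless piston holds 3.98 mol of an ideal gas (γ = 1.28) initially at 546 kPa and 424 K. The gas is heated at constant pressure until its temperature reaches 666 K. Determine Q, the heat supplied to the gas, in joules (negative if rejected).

36600 J

V₁ = nRT₁/P₁ = 3.98×8.314×424/546 = 25.7 L.
Isobaric: P stays 546 kPa; V/T = const ⇒ T₂ = 666 K, V₂ = 40.4 L.
W = PΔV = 546×(40.4−25.7) kPa·L = 8010 J.
ΔU = nCvΔT = 3.98×29.7×(666−424) = 28600 J.
Q = ΔU + W = nCpΔT = 36600 J.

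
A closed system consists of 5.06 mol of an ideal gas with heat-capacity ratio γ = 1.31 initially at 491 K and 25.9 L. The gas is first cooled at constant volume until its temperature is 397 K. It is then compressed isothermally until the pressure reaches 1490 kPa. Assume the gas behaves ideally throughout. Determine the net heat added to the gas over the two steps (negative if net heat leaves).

-26700 J

P₁ = nRT₁/V₁ = 5.06×8.314×491/25.9 = 798 kPa.
Step 1 — Isochoric: V stays 25.9 L; P/T = const ⇒ T₂ = 397 K, P₂ = 645 kPa.
W = 0 (no volume change).
ΔU = nCvΔT = 5.06×26.8×(397−491) = -12800 J.
Q = ΔU = -12800 J.
State after step 1: P = 645 kPa, V = 25.9 L, T = 397 K.
Step 2 — Isothermal: T stays 397 K; PV = const ⇒ V₂ = 11.2 L, P₂ = 1490 kPa.
ΔU = 0 (ideal gas, T constant).
W = nRT ln(V₂/V₁) = 5.06×8.314×397×ln(0.433) = -14000 J.
Q = ΔU + W = -14000 J.
Net over both steps: W = -14000 J, Q = -26700 J, ΔU = -12800 J.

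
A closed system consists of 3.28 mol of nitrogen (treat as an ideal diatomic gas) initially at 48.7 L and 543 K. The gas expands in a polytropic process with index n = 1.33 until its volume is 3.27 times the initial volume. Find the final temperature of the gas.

367 K

P₁ = nRT₁/V₁ = 3.28×8.314×543/48.7 = 304 kPa.
Polytropic n=1.33: T₂ = T₁(V₁/V₂)^(n−1) = 543×(0.306)^0.33 = 367 K; P₂ = P₁(V₁/V₂)^n = 62.9 kPa.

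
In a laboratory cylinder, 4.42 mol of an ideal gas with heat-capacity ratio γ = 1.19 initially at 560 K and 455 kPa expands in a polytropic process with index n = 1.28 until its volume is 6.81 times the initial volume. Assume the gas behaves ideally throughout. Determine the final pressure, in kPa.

39.0 kPa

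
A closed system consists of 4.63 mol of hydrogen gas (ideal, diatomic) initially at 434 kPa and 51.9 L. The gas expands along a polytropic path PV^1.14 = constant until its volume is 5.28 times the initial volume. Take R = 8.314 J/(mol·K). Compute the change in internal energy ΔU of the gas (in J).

-11700 J

T₁ = P₁V₁/(nR) = 434×51.9/(4.63×8.314) = 585 K.
Polytropic n=1.14: T₂ = T₁(V₁/V₂)^(n−1) = 585×(0.189)^0.14 = 464 K; P₂ = P₁(V₁/V₂)^n = 65.1 kPa.
For an ideal gas ΔU = nCvΔT with Cv = (5/2)R = 20.8 J/(mol·K).
ΔU = 4.63×20.8×(464−585) = -11700 J.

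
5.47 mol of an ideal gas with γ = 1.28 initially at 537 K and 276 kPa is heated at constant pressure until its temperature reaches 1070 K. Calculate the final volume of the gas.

V₁ = nRT₁/P₁ = 5.47×8.314×537/276 = 88.5 L.
Isobaric: P stays 276 kPa; V/T = const ⇒ T₂ = 1070 K, V₂ = 176 L.

176 L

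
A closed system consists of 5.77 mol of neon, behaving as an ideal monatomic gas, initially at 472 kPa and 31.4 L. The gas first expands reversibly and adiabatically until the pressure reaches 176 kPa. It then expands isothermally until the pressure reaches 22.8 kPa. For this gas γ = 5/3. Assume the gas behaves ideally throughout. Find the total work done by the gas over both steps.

T₁ = P₁V₁/(nR) = 472×31.4/(5.77×8.314) = 309 K.
Step 1 — Adiabatic: T₂/T₁ = (P₂/P₁)^((γ−1)/γ) ⇒ T₂ = 309×(0.373)^0.400 = 208 K; V₂ = 56.8 L.
ΔU = nCvΔT = 5.77×12.5×(208−309) = -7250 J.
Q = 0 for an adiabatic process, so W = −ΔU = 7250 J.
State after step 1: P = 176 kPa, V = 56.8 L, T = 208 K.
Step 2 — Isothermal: T stays 208 K; PV = const ⇒ V₂ = 438 L, P₂ = 22.8 kPa.
ΔU = 0 (ideal gas, T constant).
W = nRT ln(V₂/V₁) = 5.77×8.314×208×ln(7.72) = 20400 J.
Q = ΔU + W = 20400 J.
Net over both steps: W = 27700 J, Q = 20400 J, ΔU = -7250 J.

27700 J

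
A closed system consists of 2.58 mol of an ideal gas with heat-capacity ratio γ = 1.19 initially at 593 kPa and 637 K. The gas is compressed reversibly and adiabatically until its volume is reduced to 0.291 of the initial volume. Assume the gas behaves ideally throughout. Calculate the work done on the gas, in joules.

19000 J

V₁ = nRT₁/P₁ = 2.58×8.314×637/593 = 23.0 L.
Adiabatic: TV^(γ−1) = const ⇒ T₂ = 637×(3.44)^0.190 = 805 K; PV^γ = const ⇒ P₂ = 2580 kPa.
ΔU = nCvΔT = 2.58×43.8×(805−637) = 19000 J.
Q = 0 for an adiabatic process, so W = −ΔU = -19000 J.
Work done on the gas = −W_by = 19000 J.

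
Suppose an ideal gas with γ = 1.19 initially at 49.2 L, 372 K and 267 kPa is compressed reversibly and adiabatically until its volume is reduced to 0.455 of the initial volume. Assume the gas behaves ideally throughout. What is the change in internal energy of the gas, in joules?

n = P₁V₁/(RT₁) = 267×49.2/(8.314×372) = 4.25 mol.
Adiabatic: TV^(γ−1) = const ⇒ T₂ = 372×(2.20)^0.190 = 432 K; PV^γ = const ⇒ P₂ = 682 kPa.
For an ideal gas ΔU = nCvΔT with Cv = R/(γ−1) = 43.8 J/(mol·K).
ΔU = 4.25×43.8×(432−372) = 11200 J.

11200 J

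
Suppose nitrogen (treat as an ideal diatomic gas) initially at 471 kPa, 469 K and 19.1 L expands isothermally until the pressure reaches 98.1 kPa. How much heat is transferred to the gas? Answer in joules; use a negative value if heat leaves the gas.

14100 J

n = P₁V₁/(RT₁) = 471×19.1/(8.314×469) = 2.31 mol.
Isothermal: T stays 469 K; PV = const ⇒ V₂ = 91.7 L, P₂ = 98.1 kPa.
ΔU = 0 (ideal gas, T constant).
W = nRT ln(V₂/V₁) = 2.31×8.314×469×ln(4.80) = 14100 J.
Q = ΔU + W = 14100 J.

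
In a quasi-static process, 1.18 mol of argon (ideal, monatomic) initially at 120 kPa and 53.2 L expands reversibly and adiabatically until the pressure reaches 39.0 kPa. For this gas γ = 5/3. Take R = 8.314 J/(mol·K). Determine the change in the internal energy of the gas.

T₁ = P₁V₁/(nR) = 120×53.2/(1.18×8.314) = 651 K.
Adiabatic: T₂/T₁ = (P₂/P₁)^((γ−1)/γ) ⇒ T₂ = 651×(0.325)^0.400 = 415 K; V₂ = 104 L.
For an ideal gas ΔU = nCvΔT with Cv = (3/2)R = 12.5 J/(mol·K).
ΔU = 1.18×12.5×(415−651) = -3470 J.

-3470 J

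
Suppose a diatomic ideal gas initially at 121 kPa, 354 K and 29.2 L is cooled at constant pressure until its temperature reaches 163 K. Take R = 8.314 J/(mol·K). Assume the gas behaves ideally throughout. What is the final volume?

13.4 L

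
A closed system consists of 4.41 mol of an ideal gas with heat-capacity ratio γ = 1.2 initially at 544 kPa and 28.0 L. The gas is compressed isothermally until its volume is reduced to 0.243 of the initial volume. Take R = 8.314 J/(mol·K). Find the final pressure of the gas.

T₁ = P₁V₁/(nR) = 544×28.0/(4.41×8.314) = 415 K.
Isothermal: T stays 415 K; PV = const ⇒ V₂ = 6.80 L, P₂ = 2240 kPa.

2240 kPa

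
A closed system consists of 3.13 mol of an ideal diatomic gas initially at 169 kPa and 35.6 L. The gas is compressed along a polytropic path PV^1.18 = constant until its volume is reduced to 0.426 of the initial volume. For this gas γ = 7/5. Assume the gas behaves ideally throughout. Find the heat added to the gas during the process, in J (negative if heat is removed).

-3050 J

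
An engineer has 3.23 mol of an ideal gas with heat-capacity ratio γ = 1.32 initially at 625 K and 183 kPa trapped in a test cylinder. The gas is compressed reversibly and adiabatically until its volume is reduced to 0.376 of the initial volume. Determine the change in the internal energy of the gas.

19300 J

V₁ = nRT₁/P₁ = 3.23×8.314×625/183 = 91.7 L.
Adiabatic: TV^(γ−1) = const ⇒ T₂ = 625×(2.66)^0.320 = 855 K; PV^γ = const ⇒ P₂ = 666 kPa.
For an ideal gas ΔU = nCvΔT with Cv = R/(γ−1) = 26.0 J/(mol·K).
ΔU = 3.23×26.0×(855−625) = 19300 J.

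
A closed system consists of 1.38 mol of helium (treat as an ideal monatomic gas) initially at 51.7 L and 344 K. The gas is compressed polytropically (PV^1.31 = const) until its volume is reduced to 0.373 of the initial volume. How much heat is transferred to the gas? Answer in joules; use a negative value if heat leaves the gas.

P₁ = nRT₁/V₁ = 1.38×8.314×344/51.7 = 76.3 kPa.
Polytropic n=1.31: T₂ = T₁(V₁/V₂)^(n−1) = 344×(2.68)^0.31 = 467 K; P₂ = P₁(V₁/V₂)^n = 278 kPa.
W = (P₁V₁−P₂V₂)/(n−1) = (76.3×51.7−278×19.3)/0.31 = -4550 J.
ΔU = nCvΔT = 1.38×12.5×(467−344) = 2120 J.
Q = ΔU + W = -2440 J.

-2440 J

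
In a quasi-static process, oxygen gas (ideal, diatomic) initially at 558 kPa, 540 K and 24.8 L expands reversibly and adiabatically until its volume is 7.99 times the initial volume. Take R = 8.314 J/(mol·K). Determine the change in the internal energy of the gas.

-19500 J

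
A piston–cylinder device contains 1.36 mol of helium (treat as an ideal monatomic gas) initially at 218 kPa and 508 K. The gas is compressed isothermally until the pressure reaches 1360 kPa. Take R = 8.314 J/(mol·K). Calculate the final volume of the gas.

4.22 L

V₁ = nRT₁/P₁ = 1.36×8.314×508/218 = 26.3 L.
Isothermal: T stays 508 K; PV = const ⇒ V₂ = 4.22 L, P₂ = 1360 kPa.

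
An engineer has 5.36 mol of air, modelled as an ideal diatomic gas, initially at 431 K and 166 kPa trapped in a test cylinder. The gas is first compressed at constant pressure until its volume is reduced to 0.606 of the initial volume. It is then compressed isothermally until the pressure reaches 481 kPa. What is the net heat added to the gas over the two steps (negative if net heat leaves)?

V₁ = nRT₁/P₁ = 5.36×8.314×431/166 = 116 L.
Step 1 — Isobaric: P stays 166 kPa; V/T = const ⇒ T₂ = 261 K, V₂ = 70.1 L.
W = PΔV = 166×(70.1−116) kPa·L = -7570 J.
ΔU = nCvΔT = 5.36×20.8×(261−431) = -18900 J.
Q = ΔU + W = nCpΔT = -26500 J.
State after step 1: P = 166 kPa, V = 70.1 L, T = 261 K.
Step 2 — Isothermal: T stays 261 K; PV = const ⇒ V₂ = 24.2 L, P₂ = 481 kPa.
ΔU = 0 (ideal gas, T constant).
W = nRT ln(V₂/V₁) = 5.36×8.314×261×ln(0.345) = -12400 J.
Q = ΔU + W = -12400 J.
Net over both steps: W = -20000 J, Q = -38900 J, ΔU = -18900 J.

-38900 J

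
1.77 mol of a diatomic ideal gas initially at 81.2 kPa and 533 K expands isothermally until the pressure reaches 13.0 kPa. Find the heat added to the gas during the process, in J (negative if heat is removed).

14400 J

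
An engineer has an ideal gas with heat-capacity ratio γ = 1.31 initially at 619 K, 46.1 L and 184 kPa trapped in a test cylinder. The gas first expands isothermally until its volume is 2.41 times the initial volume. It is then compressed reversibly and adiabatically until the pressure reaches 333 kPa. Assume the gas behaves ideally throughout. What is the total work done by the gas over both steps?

n = P₁V₁/(RT₁) = 184×46.1/(8.314×619) = 1.65 mol.
Step 1 — Isothermal: T stays 619 K; PV = const ⇒ V₂ = 111 L, P₂ = 76.3 kPa.
ΔU = 0 (ideal gas, T constant).
W = nRT ln(V₂/V₁) = 1.65×8.314×619×ln(2.41) = 7460 J.
Q = ΔU + W = 7460 J.
State after step 1: P = 76.3 kPa, V = 111 L, T = 619 K.
Step 2 — Adiabatic: T₂/T₁ = (P₂/P₁)^((γ−1)/γ) ⇒ T₂ = 619×(4.36)^0.237 = 877 K; V₂ = 36.1 L.
ΔU = nCvΔT = 1.65×26.8×(877−619) = 11400 J.
Q = 0 for an adiabatic process, so W = −ΔU = -11400 J.
Net over both steps: W = -3950 J, Q = 7460 J, ΔU = 11400 J.

-3950 J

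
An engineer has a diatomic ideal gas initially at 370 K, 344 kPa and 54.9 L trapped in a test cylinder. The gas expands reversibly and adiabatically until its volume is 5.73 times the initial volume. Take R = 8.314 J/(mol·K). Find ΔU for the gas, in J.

n = P₁V₁/(RT₁) = 344×54.9/(8.314×370) = 6.14 mol.
Adiabatic: TV^(γ−1) = const ⇒ T₂ = 370×(0.175)^0.400 = 184 K; PV^γ = const ⇒ P₂ = 29.9 kPa.
For an ideal gas ΔU = nCvΔT with Cv = (5/2)R = 20.8 J/(mol·K).
ΔU = 6.14×20.8×(184−370) = -23700 J.

-23700 J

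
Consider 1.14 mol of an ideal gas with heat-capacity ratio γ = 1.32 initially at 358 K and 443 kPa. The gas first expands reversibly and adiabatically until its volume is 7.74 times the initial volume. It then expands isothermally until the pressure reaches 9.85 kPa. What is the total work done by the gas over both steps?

7040 J

V₁ = nRT₁/P₁ = 1.14×8.314×358/443 = 7.66 L.
Step 1 — Adiabatic: TV^(γ−1) = const ⇒ T₂ = 358×(0.129)^0.320 = 186 K; PV^γ = const ⇒ P₂ = 29.7 kPa.
ΔU = nCvΔT = 1.14×26.0×(186−358) = -5090 J.
Q = 0 for an adiabatic process, so W = −ΔU = 5090 J.
State after step 1: P = 29.7 kPa, V = 59.3 L, T = 186 K.
Step 2 — Isothermal: T stays 186 K; PV = const ⇒ V₂ = 179 L, P₂ = 9.85 kPa.
ΔU = 0 (ideal gas, T constant).
W = nRT ln(V₂/V₁) = 1.14×8.314×186×ln(3.02) = 1950 J.
Q = ΔU + W = 1950 J.
Net over both steps: W = 7040 J, Q = 1950 J, ΔU = -5090 J.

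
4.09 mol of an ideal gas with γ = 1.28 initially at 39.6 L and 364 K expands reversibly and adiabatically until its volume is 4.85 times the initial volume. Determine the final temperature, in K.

P₁ = nRT₁/V₁ = 4.09×8.314×364/39.6 = 313 kPa.
Adiabatic: TV^(γ−1) = const ⇒ T₂ = 364×(0.206)^0.280 = 234 K; PV^γ = const ⇒ P₂ = 41.4 kPa.

234 K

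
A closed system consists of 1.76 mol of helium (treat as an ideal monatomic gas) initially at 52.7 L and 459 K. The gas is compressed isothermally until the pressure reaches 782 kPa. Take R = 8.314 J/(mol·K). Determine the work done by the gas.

P₁ = nRT₁/V₁ = 1.76×8.314×459/52.7 = 127 kPa.
Isothermal: T stays 459 K; PV = const ⇒ V₂ = 8.59 L, P₂ = 782 kPa.
W = nRT ln(V₂/V₁) = 1.76×8.314×459×ln(0.163) = -12200 J.

-12200 J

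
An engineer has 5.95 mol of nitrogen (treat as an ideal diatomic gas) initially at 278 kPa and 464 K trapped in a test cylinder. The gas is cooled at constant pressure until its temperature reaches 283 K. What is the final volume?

50.4 L

V₁ = nRT₁/P₁ = 5.95×8.314×464/278 = 82.6 L.
Isobaric: P stays 278 kPa; V/T = const ⇒ T₂ = 283 K, V₂ = 50.4 L.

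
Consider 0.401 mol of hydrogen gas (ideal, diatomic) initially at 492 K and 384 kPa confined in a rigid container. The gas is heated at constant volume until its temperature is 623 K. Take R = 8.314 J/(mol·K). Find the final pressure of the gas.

V₁ = nRT₁/P₁ = 0.401×8.314×492/384 = 4.27 L.
Isochoric: V stays 4.27 L; P/T = const ⇒ T₂ = 623 K, P₂ = 486 kPa.

486 kPa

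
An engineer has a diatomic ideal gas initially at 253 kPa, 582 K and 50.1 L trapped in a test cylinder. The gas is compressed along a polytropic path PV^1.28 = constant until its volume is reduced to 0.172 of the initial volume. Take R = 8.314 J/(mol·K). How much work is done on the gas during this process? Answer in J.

n = P₁V₁/(RT₁) = 253×50.1/(8.314×582) = 2.62 mol.
Polytropic n=1.28: T₂ = T₁(V₁/V₂)^(n−1) = 582×(5.81)^0.28 = 953 K; P₂ = P₁(V₁/V₂)^n = 2410 kPa.
W = (P₁V₁−P₂V₂)/(n−1) = (253×50.1−2410×8.62)/0.28 = -28800 J.
Work done on the gas = −W_by = 28800 J.

28800 J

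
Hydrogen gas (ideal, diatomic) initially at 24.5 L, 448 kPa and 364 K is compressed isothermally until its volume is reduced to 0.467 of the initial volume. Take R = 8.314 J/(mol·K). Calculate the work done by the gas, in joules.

n = P₁V₁/(RT₁) = 448×24.5/(8.314×364) = 3.63 mol.
Isothermal: T stays 364 K; PV = const ⇒ V₂ = 11.4 L, P₂ = 959 kPa.
W = nRT ln(V₂/V₁) = 3.63×8.314×364×ln(0.467) = -8360 J.

-8360 J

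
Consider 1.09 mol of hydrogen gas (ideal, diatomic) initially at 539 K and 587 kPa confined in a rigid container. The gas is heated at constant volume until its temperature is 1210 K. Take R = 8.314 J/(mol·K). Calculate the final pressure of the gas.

1320 kPa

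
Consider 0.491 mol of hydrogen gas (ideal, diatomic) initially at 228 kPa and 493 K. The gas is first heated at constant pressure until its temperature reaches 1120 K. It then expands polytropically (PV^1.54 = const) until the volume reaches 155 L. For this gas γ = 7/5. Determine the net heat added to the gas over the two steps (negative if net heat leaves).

V₁ = nRT₁/P₁ = 0.491×8.314×493/228 = 8.83 L.
Step 1 — Isobaric: P stays 228 kPa; V/T = const ⇒ T₂ = 1120 K, V₂ = 20.1 L.
W = PΔV = 228×(20.1−8.83) kPa·L = 2560 J.
ΔU = nCvΔT = 0.491×20.8×(1120−493) = 6400 J.
Q = ΔU + W = nCpΔT = 8960 J.
State after step 1: P = 228 kPa, V = 20.1 L, T = 1120 K.
Step 2 — Polytropic n=1.54: T₂ = T₁(V₁/V₂)^(n−1) = 1120×(0.129)^0.54 = 371 K; P₂ = P₁(V₁/V₂)^n = 9.78 kPa.
W = (P₁V₁−P₂V₂)/(n−1) = (228×20.1−9.78×155)/0.54 = 5660 J.
ΔU = nCvΔT = 0.491×20.8×(371−1120) = -7640 J.
Q = ΔU + W = -1980 J.
Net over both steps: W = 8220 J, Q = 6980 J, ΔU = -1240 J.

6980 J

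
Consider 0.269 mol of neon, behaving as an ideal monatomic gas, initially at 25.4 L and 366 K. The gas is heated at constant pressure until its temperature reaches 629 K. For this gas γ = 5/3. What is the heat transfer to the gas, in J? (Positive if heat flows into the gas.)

1470 J

P₁ = nRT₁/V₁ = 0.269×8.314×366/25.4 = 32.2 kPa.
Isobaric: P stays 32.2 kPa; V/T = const ⇒ T₂ = 629 K, V₂ = 43.7 L.
W = PΔV = 32.2×(43.7−25.4) kPa·L = 588 J.
ΔU = nCvΔT = 0.269×12.5×(629−366) = 882 J.
Q = ΔU + W = nCpΔT = 1470 J.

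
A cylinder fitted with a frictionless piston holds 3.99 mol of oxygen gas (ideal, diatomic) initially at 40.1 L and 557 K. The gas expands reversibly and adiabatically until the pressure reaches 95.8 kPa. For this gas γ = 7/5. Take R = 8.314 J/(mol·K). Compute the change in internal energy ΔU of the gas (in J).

-16700 J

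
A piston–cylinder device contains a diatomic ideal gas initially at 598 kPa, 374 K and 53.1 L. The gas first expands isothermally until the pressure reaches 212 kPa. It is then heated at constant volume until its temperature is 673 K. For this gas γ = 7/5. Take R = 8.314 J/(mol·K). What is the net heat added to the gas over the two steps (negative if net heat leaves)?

n = P₁V₁/(RT₁) = 598×53.1/(8.314×374) = 10.2 mol.
Step 1 — Isothermal: T stays 374 K; PV = const ⇒ V₂ = 150 L, P₂ = 212 kPa.
ΔU = 0 (ideal gas, T constant).
W = nRT ln(V₂/V₁) = 10.2×8.314×374×ln(2.82) = 32900 J.
Q = ΔU + W = 32900 J.
State after step 1: P = 212 kPa, V = 150 L, T = 374 K.
Step 2 — Isochoric: V stays 150 L; P/T = const ⇒ T₂ = 673 K, P₂ = 381 kPa.
W = 0 (no volume change).
ΔU = nCvΔT = 10.2×20.8×(673−374) = 63500 J.
Q = ΔU = 63500 J.
Net over both steps: W = 32900 J, Q = 96400 J, ΔU = 63500 J.

96400 J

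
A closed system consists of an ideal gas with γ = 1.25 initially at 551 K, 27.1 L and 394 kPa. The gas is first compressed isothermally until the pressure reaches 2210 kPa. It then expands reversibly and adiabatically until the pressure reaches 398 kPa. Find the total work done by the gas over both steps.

n = P₁V₁/(RT₁) = 394×27.1/(8.314×551) = 2.33 mol.
Step 1 — Isothermal: T stays 551 K; PV = const ⇒ V₂ = 4.83 L, P₂ = 2210 kPa.
ΔU = 0 (ideal gas, T constant).
W = nRT ln(V₂/V₁) = 2.33×8.314×551×ln(0.178) = -18400 J.
Q = ΔU + W = -18400 J.
State after step 1: P = 2210 kPa, V = 4.83 L, T = 551 K.
Step 2 — Adiabatic: T₂/T₁ = (P₂/P₁)^((γ−1)/γ) ⇒ T₂ = 551×(0.180)^0.200 = 391 K; V₂ = 19.0 L.
ΔU = nCvΔT = 2.33×33.3×(391−551) = -12400 J.
Q = 0 for an adiabatic process, so W = −ΔU = 12400 J.
Net over both steps: W = -6020 J, Q = -18400 J, ΔU = -12400 J.

-6020 J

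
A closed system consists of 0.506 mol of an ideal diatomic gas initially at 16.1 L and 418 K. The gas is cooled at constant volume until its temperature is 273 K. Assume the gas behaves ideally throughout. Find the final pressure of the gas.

P₁ = nRT₁/V₁ = 0.506×8.314×418/16.1 = 109 kPa.
Isochoric: V stays 16.1 L; P/T = const ⇒ T₂ = 273 K, P₂ = 71.3 kPa.

71.3 kPa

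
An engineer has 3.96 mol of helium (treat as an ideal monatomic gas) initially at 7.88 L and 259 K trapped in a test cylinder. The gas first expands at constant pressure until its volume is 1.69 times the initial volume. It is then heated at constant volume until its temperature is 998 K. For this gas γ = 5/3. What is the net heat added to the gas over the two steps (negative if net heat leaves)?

42400 J

P₁ = nRT₁/V₁ = 3.96×8.314×259/7.88 = 1080 kPa.
Step 1 — Isobaric: P stays 1080 kPa; V/T = const ⇒ T₂ = 438 K, V₂ = 13.3 L.
W = PΔV = 1080×(13.3−7.88) kPa·L = 5880 J.
ΔU = nCvΔT = 3.96×12.5×(438−259) = 8830 J.
Q = ΔU + W = nCpΔT = 14700 J.
State after step 1: P = 1080 kPa, V = 13.3 L, T = 438 K.
Step 2 — Isochoric: V stays 13.3 L; P/T = const ⇒ T₂ = 998 K, P₂ = 2470 kPa.
W = 0 (no volume change).
ΔU = nCvΔT = 3.96×12.5×(998−438) = 27700 J.
Q = ΔU = 27700 J.
Net over both steps: W = 5880 J, Q = 42400 J, ΔU = 36500 J.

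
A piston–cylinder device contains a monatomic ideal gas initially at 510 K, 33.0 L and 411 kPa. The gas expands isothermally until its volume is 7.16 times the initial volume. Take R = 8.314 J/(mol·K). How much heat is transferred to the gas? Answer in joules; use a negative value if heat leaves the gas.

n = P₁V₁/(RT₁) = 411×33.0/(8.314×510) = 3.20 mol.
Isothermal: T stays 510 K; PV = const ⇒ V₂ = 236 L, P₂ = 57.4 kPa.
ΔU = 0 (ideal gas, T constant).
W = nRT ln(V₂/V₁) = 3.20×8.314×510×ln(7.16) = 26700 J.
Q = ΔU + W = 26700 J.

26700 J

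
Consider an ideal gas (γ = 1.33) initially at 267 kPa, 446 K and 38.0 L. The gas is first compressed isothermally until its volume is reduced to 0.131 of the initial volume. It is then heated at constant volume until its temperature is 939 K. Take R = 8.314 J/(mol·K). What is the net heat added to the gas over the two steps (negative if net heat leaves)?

13400 J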